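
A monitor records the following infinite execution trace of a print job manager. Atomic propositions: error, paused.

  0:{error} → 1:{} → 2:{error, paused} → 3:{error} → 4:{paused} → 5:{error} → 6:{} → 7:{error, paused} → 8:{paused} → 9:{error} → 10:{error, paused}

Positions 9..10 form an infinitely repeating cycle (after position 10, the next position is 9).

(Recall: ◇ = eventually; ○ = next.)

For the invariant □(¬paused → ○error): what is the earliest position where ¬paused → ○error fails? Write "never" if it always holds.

0

At position 0 the labels are {error} and the next position 1 has {}, so ¬paused → ○error is false there. This is the first violation.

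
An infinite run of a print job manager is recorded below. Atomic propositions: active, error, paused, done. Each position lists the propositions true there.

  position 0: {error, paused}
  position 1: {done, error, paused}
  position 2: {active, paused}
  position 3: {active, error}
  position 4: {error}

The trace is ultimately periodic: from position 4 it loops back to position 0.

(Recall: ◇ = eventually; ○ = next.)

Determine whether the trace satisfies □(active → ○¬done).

Satisfied

active → ○¬done holds at every position 0..4, and those are all positions ever visited, so □(active → ○¬done) holds.
Positions where active holds: 2, 3.
Check ○¬done at each: 2→ok, 3→ok.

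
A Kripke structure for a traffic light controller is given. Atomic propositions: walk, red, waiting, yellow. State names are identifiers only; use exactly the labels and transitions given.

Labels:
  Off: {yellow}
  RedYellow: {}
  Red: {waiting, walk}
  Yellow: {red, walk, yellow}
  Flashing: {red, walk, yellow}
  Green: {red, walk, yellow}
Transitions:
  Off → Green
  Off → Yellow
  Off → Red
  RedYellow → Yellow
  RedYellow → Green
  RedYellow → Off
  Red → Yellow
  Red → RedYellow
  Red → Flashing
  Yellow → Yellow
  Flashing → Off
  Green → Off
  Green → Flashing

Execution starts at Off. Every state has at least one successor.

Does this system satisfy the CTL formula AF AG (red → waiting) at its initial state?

No

States satisfying AG (red → waiting): ∅.
States satisfying AF AG (red → waiting): ∅.
There is a path from Off along which AG (red → waiting) never holds.
Off ∉ Sat(AF AG (red → waiting)).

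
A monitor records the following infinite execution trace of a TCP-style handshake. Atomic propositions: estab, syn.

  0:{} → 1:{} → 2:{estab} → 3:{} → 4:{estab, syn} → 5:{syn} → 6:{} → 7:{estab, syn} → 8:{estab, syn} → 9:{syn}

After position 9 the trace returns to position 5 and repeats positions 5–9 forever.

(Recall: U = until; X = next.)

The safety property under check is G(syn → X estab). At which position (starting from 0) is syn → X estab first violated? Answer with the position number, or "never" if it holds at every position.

4

Check syn → X estab at each position in order: 0 ✓, 1 ✓, 2 ✓, 3 ✓.
At position 4 the labels are {estab, syn} and the next position 5 has {syn}, so syn → X estab is false there. This is the first violation.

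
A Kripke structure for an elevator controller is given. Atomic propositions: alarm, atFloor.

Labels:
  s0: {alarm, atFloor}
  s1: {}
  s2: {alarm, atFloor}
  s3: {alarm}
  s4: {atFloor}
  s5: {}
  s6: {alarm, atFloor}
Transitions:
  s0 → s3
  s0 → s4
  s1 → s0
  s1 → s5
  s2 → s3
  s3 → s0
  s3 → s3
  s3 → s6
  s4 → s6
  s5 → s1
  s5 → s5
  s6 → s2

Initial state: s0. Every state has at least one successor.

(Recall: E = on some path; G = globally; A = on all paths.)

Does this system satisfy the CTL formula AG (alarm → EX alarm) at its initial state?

Holds

States satisfying alarm → EX alarm: {s0, s1, s2, s3, s4, s5, s6}.
States satisfying AG (alarm → EX alarm): {s0, s1, s2, s3, s4, s5, s6}.
Every state reachable from s0 satisfies alarm → EX alarm.
s0 ∈ Sat(AG (alarm → EX alarm)).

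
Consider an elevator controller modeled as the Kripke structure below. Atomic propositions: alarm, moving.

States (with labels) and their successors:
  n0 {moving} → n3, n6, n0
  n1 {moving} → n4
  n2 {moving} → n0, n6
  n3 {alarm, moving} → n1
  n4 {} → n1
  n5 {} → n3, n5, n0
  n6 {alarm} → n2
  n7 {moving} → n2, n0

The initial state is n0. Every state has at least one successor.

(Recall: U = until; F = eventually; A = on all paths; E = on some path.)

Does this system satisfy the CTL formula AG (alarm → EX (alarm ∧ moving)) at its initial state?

States satisfying alarm → EX (alarm ∧ moving): {n0, n1, n2, n4, n5, n7}.
States satisfying AG (alarm → EX (alarm ∧ moving)): {n1, n4}.
n3 is reachable from n0 and violates alarm → EX (alarm ∧ moving), so AG fails at n0.
n0 ∉ Sat(AG (alarm → EX (alarm ∧ moving))).

Violated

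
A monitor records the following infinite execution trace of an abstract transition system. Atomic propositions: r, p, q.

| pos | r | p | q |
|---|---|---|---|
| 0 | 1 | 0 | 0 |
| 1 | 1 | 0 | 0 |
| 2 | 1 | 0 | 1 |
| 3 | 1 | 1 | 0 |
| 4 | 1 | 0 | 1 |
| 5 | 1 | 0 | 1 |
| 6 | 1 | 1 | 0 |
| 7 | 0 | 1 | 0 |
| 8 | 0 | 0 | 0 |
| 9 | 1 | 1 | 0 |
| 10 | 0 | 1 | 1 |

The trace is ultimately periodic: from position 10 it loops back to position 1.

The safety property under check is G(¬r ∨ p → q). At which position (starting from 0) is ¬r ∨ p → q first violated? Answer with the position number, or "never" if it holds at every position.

3

Check ¬r ∨ p → q at each position in order: 0 ✓, 1 ✓, 2 ✓.
At position 3 the labels are {p, r}, so ¬r ∨ p → q is false there. This is the first violation.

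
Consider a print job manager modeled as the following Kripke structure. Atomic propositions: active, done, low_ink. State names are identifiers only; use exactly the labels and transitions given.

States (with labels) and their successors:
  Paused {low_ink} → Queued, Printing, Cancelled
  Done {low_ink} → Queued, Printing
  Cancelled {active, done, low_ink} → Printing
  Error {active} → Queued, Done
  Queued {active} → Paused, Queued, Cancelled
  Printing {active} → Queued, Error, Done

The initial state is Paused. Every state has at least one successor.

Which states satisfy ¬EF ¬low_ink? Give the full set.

none

States satisfying ¬low_ink: {Error, Queued, Printing}.
States satisfying EF ¬low_ink: {Paused, Done, Cancelled, Error, Queued, Printing}.
States satisfying ¬EF ¬low_ink: ∅.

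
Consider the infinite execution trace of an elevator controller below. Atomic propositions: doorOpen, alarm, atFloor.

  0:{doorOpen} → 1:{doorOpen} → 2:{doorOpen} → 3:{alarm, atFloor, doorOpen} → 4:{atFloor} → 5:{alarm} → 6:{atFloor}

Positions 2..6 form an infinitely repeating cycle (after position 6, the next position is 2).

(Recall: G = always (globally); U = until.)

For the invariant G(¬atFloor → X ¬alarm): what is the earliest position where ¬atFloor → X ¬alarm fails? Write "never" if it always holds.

Check ¬atFloor → X ¬alarm at each position in order: 0 ✓, 1 ✓.
At position 2 the labels are {doorOpen} and the next position 3 has {alarm, atFloor, doorOpen}, so ¬atFloor → X ¬alarm is false there. This is the first violation.

2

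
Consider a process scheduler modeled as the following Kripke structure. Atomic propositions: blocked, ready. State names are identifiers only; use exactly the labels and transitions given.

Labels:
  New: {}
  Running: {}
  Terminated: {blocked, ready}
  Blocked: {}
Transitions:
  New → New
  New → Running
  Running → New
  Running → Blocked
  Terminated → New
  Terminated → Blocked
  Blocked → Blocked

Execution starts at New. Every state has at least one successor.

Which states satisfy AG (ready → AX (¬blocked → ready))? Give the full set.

{New, Running, Blocked}

States satisfying ready → AX (¬blocked → ready): {New, Running, Blocked}.
States satisfying AG (ready → AX (¬blocked → ready)): {New, Running, Blocked}.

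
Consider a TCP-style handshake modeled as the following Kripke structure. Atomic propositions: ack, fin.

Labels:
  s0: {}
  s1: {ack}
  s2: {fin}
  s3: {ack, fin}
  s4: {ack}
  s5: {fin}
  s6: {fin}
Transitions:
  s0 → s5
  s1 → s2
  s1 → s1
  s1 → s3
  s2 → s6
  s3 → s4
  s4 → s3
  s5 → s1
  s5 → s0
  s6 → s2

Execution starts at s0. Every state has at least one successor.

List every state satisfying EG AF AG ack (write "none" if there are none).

{s3, s4}

States satisfying AF AG ack: {s3, s4}.
States satisfying EG AF AG ack: {s3, s4}.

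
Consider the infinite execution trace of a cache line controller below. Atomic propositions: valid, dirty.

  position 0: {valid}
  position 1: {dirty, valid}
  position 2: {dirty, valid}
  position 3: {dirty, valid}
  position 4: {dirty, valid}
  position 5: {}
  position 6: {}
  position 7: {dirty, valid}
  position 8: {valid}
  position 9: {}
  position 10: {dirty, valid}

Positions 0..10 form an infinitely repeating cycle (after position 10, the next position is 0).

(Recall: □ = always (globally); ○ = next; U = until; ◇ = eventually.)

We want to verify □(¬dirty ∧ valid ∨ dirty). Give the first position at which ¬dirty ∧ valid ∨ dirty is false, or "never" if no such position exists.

5

Check ¬dirty ∧ valid ∨ dirty at each position in order: 0 ✓, 1 ✓, 2 ✓, 3 ✓, 4 ✓.
At position 5 the labels are {}, so ¬dirty ∧ valid ∨ dirty is false there. This is the first violation.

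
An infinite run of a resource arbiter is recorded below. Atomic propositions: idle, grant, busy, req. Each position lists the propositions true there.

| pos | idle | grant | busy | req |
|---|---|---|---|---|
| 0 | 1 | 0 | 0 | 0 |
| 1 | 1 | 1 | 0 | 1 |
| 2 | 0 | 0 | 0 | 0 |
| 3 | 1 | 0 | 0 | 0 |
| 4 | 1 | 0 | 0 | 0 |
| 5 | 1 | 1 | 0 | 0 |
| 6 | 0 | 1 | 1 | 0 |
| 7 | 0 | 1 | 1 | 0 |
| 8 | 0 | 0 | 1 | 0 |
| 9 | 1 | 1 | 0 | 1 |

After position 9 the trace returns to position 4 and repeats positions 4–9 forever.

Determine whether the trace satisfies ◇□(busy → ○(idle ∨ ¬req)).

Holds

□(busy → ○(idle ∨ ¬req)) holds at position 0, which is reachable from 0, so ◇□(busy → ○(idle ∨ ¬req)) holds.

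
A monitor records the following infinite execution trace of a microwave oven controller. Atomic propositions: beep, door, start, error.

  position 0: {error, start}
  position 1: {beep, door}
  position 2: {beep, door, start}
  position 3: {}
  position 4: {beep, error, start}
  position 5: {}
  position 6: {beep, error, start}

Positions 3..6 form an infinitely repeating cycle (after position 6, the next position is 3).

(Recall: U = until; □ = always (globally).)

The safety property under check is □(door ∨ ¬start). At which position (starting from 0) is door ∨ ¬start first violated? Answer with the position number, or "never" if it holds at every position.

0

At position 0 the labels are {error, start}, so door ∨ ¬start is false there. This is the first violation.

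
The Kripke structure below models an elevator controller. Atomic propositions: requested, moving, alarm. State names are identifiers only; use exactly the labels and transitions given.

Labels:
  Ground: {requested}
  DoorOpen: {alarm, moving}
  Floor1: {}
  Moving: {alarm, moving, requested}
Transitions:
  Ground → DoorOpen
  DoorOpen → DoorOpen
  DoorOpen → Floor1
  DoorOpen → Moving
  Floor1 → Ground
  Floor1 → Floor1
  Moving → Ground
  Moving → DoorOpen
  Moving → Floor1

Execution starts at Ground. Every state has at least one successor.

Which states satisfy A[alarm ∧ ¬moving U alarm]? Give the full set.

States satisfying alarm ∧ ¬moving: ∅.
States satisfying alarm: {DoorOpen, Moving}.
States satisfying A[alarm ∧ ¬moving U alarm]: {DoorOpen, Moving}.

{DoorOpen, Moving}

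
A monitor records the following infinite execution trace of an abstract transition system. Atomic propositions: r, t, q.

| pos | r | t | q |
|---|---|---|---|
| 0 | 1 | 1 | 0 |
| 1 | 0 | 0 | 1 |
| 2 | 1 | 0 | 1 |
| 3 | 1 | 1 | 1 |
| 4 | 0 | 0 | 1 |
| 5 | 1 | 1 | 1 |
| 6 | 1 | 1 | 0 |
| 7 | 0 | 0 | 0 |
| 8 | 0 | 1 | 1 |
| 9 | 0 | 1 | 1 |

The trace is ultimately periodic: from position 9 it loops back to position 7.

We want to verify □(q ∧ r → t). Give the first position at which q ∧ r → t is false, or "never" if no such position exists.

2

Check q ∧ r → t at each position in order: 0 ✓, 1 ✓.
At position 2 the labels are {q, r}, so q ∧ r → t is false there. This is the first violation.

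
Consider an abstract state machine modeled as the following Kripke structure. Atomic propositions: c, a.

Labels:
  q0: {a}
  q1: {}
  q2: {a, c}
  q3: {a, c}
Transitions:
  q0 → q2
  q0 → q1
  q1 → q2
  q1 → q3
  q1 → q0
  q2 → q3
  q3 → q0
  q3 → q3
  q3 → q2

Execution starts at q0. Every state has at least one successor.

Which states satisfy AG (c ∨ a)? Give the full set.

none

States satisfying c ∨ a: {q0, q2, q3}.
States satisfying AG (c ∨ a): ∅.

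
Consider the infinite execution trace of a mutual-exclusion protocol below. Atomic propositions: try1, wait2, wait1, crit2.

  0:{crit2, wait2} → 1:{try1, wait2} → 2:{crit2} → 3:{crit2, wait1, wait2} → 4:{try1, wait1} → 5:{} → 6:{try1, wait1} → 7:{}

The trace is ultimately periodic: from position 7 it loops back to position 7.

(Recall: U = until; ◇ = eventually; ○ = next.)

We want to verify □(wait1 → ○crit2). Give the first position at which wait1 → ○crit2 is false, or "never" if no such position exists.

Check wait1 → ○crit2 at each position in order: 0 ✓, 1 ✓, 2 ✓.
At position 3 the labels are {crit2, wait1, wait2} and the next position 4 has {try1, wait1}, so wait1 → ○crit2 is false there. This is the first violation.

3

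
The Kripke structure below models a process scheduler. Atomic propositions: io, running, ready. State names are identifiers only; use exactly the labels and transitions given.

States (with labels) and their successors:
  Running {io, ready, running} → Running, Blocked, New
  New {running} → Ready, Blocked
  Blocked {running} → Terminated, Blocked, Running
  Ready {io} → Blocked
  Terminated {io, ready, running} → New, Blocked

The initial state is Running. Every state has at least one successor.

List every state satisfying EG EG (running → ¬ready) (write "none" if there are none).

States satisfying EG (running → ¬ready): {New, Blocked, Ready}.
States satisfying EG EG (running → ¬ready): {New, Blocked, Ready}.

{New, Blocked, Ready}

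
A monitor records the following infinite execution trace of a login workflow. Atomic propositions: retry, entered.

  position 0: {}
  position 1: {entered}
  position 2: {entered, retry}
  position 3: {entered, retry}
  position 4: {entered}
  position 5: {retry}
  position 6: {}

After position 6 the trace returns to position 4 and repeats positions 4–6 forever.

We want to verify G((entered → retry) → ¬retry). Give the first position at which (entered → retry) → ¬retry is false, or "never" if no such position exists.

Check (entered → retry) → ¬retry at each position in order: 0 ✓, 1 ✓.
At position 2 the labels are {entered, retry}, so (entered → retry) → ¬retry is false there. This is the first violation.

2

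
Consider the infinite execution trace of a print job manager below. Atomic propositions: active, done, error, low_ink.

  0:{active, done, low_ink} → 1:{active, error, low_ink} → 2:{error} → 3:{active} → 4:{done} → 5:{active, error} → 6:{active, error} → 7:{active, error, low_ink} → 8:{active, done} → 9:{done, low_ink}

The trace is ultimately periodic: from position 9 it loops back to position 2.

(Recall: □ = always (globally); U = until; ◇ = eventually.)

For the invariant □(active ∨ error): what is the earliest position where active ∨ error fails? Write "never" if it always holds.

Check active ∨ error at each position in order: 0 ✓, 1 ✓, 2 ✓, 3 ✓.
At position 4 the labels are {done}, so active ∨ error is false there. This is the first violation.

4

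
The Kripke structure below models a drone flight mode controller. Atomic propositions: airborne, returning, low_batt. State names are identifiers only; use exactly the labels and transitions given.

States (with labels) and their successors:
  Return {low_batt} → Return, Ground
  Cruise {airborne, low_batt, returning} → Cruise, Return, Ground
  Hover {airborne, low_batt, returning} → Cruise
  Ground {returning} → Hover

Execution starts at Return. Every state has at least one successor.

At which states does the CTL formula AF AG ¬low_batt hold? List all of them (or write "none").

States satisfying AG ¬low_batt: ∅.
States satisfying AF AG ¬low_batt: ∅.

none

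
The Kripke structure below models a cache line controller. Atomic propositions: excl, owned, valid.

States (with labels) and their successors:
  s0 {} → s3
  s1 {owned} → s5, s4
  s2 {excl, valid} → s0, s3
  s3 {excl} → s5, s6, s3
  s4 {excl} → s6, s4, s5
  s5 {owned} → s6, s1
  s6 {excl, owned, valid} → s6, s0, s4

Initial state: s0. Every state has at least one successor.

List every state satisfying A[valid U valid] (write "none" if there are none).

States satisfying valid: {s2, s6}.
States satisfying A[valid U valid]: {s2, s6}.

{s2, s6}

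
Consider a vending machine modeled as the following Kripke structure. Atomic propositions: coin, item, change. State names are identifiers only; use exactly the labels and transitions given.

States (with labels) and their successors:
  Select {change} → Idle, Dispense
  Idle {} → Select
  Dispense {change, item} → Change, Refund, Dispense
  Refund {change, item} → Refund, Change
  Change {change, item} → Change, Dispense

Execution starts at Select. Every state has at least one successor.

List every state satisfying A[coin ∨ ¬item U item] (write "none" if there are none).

{Dispense, Refund, Change}

States satisfying coin ∨ ¬item: {Select, Idle}.
States satisfying item: {Dispense, Refund, Change}.
States satisfying A[coin ∨ ¬item U item]: {Dispense, Refund, Change}.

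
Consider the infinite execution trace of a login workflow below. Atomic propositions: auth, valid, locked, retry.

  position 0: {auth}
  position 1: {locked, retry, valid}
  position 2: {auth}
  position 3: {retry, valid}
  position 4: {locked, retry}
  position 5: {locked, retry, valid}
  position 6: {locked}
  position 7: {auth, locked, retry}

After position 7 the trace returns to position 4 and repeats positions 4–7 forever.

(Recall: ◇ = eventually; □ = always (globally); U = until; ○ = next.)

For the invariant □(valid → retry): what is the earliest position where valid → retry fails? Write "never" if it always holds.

valid → retry holds at every position 0..7, and those are all the positions the trace ever visits, so the invariant □(valid → retry) is never violated.

never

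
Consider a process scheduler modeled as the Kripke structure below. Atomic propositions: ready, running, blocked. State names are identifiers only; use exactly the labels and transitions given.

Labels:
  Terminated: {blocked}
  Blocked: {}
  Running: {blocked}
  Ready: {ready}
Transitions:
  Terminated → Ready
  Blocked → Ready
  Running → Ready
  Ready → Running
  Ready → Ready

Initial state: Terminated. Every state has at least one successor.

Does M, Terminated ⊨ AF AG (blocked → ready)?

No

States satisfying AG (blocked → ready): ∅.
States satisfying AF AG (blocked → ready): ∅.
There is a path from Terminated along which AG (blocked → ready) never holds.
Terminated ∉ Sat(AF AG (blocked → ready)).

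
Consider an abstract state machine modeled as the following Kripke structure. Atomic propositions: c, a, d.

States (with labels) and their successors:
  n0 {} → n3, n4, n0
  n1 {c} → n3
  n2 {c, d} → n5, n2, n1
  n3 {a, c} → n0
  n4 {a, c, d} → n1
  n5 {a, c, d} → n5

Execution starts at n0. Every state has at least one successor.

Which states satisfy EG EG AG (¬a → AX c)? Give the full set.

States satisfying EG AG (¬a → AX c): {n5}.
States satisfying EG EG AG (¬a → AX c): {n5}.

{n5}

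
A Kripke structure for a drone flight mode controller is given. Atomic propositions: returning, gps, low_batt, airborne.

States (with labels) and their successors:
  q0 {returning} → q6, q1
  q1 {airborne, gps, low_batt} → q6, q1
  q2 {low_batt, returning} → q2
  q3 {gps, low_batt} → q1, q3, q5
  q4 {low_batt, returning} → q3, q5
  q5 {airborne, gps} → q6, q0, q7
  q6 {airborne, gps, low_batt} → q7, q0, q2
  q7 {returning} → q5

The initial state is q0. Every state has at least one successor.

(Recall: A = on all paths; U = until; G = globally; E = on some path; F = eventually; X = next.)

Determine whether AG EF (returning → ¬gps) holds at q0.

States satisfying EF (returning → ¬gps): {q0, q1, q2, q3, q4, q5, q6, q7}.
States satisfying AG EF (returning → ¬gps): {q0, q1, q2, q3, q4, q5, q6, q7}.
Every state reachable from q0 satisfies EF (returning → ¬gps).
q0 ∈ Sat(AG EF (returning → ¬gps)).

Yes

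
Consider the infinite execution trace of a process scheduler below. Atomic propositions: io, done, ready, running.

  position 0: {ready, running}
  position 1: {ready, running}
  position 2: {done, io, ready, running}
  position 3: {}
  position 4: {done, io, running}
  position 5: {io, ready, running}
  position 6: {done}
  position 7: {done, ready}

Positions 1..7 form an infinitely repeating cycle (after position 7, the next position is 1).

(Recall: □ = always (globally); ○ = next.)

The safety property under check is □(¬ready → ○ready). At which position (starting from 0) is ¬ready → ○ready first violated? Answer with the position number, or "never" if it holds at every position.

3

Check ¬ready → ○ready at each position in order: 0 ✓, 1 ✓, 2 ✓.
At position 3 the labels are {} and the next position 4 has {done, io, running}, so ¬ready → ○ready is false there. This is the first violation.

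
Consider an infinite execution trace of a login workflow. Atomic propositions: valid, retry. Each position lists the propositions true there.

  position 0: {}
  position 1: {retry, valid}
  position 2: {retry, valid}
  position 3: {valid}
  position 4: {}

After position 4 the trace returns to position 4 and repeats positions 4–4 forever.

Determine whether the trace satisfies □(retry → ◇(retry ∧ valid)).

Yes

retry → ◇(retry ∧ valid) holds at every position 0..4, and those are all positions ever visited, so □(retry → ◇(retry ∧ valid)) holds.
Positions where retry holds: 1, 2.
Check ◇(retry ∧ valid) at each: 1→ok, 2→ok.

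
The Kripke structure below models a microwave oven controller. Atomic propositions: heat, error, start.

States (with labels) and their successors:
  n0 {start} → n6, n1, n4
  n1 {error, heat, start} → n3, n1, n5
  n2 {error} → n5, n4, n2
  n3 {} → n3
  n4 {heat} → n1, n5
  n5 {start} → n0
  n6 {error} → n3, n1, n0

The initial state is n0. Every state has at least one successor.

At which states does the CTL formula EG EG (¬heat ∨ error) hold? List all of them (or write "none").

States satisfying EG (¬heat ∨ error): {n0, n1, n2, n3, n5, n6}.
States satisfying EG EG (¬heat ∨ error): {n0, n1, n2, n3, n5, n6}.

{n0, n1, n2, n3, n5, n6}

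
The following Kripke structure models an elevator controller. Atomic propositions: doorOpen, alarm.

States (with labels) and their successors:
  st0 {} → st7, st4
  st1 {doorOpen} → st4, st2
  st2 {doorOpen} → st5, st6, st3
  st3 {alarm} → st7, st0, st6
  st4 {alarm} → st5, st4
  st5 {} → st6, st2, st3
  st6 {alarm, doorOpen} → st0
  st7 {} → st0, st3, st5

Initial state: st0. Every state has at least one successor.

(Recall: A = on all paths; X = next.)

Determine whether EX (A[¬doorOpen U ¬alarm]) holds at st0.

Holds

States satisfying A[¬doorOpen U ¬alarm]: {st0, st1, st2, st5, st7}.
States satisfying EX (A[¬doorOpen U ¬alarm]): {st0, st1, st2, st3, st4, st5, st6, st7}.
st0 ∈ Sat(EX (A[¬doorOpen U ¬alarm])).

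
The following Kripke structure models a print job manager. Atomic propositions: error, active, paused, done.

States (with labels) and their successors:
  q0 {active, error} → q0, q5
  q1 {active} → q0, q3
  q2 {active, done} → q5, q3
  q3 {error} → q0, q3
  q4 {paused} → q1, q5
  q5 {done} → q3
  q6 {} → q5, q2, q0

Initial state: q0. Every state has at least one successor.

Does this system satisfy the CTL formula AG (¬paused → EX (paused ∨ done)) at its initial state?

No

States satisfying ¬paused → EX (paused ∨ done): {q0, q2, q4, q6}.
States satisfying AG (¬paused → EX (paused ∨ done)): ∅.
q3 is reachable from q0 and violates ¬paused → EX (paused ∨ done), so AG fails at q0.
q0 ∉ Sat(AG (¬paused → EX (paused ∨ done))).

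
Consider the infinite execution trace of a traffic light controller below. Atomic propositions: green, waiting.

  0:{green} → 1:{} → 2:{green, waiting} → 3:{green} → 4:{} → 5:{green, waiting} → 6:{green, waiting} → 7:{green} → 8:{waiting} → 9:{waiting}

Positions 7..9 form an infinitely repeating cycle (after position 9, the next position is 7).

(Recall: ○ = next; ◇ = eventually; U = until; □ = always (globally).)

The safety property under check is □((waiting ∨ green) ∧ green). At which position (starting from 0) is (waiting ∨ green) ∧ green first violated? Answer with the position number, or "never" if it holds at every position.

Check (waiting ∨ green) ∧ green at each position in order: 0 ✓.
At position 1 the labels are {}, so (waiting ∨ green) ∧ green is false there. This is the first violation.

1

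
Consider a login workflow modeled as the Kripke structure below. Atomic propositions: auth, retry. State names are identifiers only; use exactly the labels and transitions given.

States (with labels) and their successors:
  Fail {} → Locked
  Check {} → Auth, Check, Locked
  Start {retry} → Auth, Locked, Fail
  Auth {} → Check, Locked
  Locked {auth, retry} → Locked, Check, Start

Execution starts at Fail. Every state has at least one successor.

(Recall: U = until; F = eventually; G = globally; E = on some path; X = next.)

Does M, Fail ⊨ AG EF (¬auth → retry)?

Yes

States satisfying EF (¬auth → retry): {Fail, Check, Start, Auth, Locked}.
States satisfying AG EF (¬auth → retry): {Fail, Check, Start, Auth, Locked}.
Every state reachable from Fail satisfies EF (¬auth → retry).
Fail ∈ Sat(AG EF (¬auth → retry)).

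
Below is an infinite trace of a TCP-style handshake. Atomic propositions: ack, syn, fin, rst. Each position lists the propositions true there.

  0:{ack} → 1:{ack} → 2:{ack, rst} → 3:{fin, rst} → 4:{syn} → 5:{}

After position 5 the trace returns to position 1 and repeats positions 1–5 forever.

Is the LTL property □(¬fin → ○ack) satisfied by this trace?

Violated

¬fin → ○ack must hold at every position from 0 onward. It fails at position 2, so □(¬fin → ○ack) is false.
Positions where ¬fin holds: 0, 1, 2, 4, 5.
Check ○ack at each: 0→ok, 1→ok, 2→fails, 4→fails, 5→ok.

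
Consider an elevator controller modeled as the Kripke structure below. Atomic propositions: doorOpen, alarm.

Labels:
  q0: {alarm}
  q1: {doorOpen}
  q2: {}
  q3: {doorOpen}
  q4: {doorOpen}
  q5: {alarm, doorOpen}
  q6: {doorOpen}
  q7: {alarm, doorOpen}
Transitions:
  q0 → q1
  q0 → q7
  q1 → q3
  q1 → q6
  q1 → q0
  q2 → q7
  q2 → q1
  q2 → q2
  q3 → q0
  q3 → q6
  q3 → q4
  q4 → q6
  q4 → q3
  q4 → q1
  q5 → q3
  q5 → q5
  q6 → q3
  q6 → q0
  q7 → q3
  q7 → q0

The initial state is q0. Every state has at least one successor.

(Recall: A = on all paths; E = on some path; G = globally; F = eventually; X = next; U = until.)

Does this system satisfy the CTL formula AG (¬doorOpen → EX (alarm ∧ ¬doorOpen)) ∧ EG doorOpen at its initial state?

States satisfying ¬doorOpen → EX (alarm ∧ ¬doorOpen): {q1, q3, q4, q5, q6, q7}.
States satisfying AG (¬doorOpen → EX (alarm ∧ ¬doorOpen)): ∅.
States satisfying doorOpen: {q1, q3, q4, q5, q6, q7}.
States satisfying EG doorOpen: {q1, q3, q4, q5, q6, q7}.
States satisfying AG (¬doorOpen → EX (alarm ∧ ¬doorOpen)) ∧ EG doorOpen: ∅.
q0 ∉ Sat(AG (¬doorOpen → EX (alarm ∧ ¬doorOpen)) ∧ EG doorOpen).

No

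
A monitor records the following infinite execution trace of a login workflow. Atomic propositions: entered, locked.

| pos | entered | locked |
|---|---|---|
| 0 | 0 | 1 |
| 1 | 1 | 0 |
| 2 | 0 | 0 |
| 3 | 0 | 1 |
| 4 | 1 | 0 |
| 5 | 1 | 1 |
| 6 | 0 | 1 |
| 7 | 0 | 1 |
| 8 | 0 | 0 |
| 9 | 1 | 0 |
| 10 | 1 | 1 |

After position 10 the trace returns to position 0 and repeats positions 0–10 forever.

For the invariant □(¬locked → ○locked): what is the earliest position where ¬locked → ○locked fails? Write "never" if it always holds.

1

Check ¬locked → ○locked at each position in order: 0 ✓.
At position 1 the labels are {entered} and the next position 2 has {}, so ¬locked → ○locked is false there. This is the first violation.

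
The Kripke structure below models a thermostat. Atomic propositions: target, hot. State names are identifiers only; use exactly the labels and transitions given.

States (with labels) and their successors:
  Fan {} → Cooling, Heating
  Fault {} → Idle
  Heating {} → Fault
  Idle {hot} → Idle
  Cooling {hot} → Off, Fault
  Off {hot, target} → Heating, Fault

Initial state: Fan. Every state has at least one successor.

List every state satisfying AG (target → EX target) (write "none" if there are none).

{Fault, Heating, Idle}

States satisfying target → EX target: {Fan, Fault, Heating, Idle, Cooling}.
States satisfying AG (target → EX target): {Fault, Heating, Idle}.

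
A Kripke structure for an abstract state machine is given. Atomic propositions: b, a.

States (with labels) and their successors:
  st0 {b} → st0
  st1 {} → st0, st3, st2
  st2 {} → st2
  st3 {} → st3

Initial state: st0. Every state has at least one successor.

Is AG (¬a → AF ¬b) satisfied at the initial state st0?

No

States satisfying ¬a → AF ¬b: {st1, st2, st3}.
States satisfying AG (¬a → AF ¬b): {st2, st3}.
st0 is reachable from st0 and violates ¬a → AF ¬b, so AG fails at st0.
st0 ∉ Sat(AG (¬a → AF ¬b)).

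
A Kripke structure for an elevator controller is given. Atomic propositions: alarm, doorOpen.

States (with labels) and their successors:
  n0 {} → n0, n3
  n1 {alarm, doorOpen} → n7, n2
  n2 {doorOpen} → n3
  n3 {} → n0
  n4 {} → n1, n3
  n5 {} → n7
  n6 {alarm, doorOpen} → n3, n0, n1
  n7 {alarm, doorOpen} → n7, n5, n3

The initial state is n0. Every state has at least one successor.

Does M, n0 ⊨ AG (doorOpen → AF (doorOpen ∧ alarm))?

Holds

States satisfying doorOpen → AF (doorOpen ∧ alarm): {n0, n1, n3, n4, n5, n6, n7}.
States satisfying AG (doorOpen → AF (doorOpen ∧ alarm)): {n0, n3, n5, n7}.
Every state reachable from n0 satisfies doorOpen → AF (doorOpen ∧ alarm).
n0 ∈ Sat(AG (doorOpen → AF (doorOpen ∧ alarm))).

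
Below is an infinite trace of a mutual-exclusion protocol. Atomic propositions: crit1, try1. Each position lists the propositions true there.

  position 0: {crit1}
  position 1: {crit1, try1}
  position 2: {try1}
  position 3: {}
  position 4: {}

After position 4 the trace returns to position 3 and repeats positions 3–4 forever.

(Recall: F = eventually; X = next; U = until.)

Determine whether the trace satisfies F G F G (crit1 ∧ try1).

G F G (crit1 ∧ try1) is false at every position 0..4, so it never becomes true and F G F G (crit1 ∧ try1) fails.

Does not hold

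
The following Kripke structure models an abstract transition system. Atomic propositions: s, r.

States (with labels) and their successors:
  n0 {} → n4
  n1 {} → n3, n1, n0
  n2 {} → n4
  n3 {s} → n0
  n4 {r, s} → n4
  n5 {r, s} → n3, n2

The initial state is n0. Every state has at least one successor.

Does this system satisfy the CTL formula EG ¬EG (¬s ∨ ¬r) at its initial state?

States satisfying ¬EG (¬s ∨ ¬r): {n0, n2, n3, n4, n5}.
States satisfying EG ¬EG (¬s ∨ ¬r): {n0, n2, n3, n4, n5}.
n0 ∈ Sat(EG ¬EG (¬s ∨ ¬r)).

Satisfied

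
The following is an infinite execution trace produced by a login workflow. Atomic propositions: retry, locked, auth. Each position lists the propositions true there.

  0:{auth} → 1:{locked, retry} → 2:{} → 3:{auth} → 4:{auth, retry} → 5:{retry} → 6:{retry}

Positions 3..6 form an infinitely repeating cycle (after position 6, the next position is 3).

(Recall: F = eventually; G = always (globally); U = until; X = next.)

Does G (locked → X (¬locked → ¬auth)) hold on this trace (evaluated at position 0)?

locked → X (¬locked → ¬auth) holds at every position 0..6, and those are all positions ever visited, so G (locked → X (¬locked → ¬auth)) holds.
Positions where locked holds: 1.
Check X (¬locked → ¬auth) at each: 1→ok.

Yes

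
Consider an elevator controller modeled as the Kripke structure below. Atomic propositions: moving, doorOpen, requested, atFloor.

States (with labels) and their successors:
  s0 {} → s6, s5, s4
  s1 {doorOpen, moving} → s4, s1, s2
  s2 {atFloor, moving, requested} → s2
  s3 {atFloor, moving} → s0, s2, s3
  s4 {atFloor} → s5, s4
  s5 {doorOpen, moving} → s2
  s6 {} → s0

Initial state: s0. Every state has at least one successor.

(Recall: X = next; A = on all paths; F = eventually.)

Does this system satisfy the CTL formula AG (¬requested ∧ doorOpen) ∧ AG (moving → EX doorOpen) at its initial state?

States satisfying ¬requested ∧ doorOpen: {s1, s5}.
States satisfying AG (¬requested ∧ doorOpen): ∅.
States satisfying moving → EX doorOpen: {s0, s1, s4, s6}.
States satisfying AG (moving → EX doorOpen): ∅.
States satisfying AG (¬requested ∧ doorOpen) ∧ AG (moving → EX doorOpen): ∅.
s0 ∉ Sat(AG (¬requested ∧ doorOpen) ∧ AG (moving → EX doorOpen)).

Violated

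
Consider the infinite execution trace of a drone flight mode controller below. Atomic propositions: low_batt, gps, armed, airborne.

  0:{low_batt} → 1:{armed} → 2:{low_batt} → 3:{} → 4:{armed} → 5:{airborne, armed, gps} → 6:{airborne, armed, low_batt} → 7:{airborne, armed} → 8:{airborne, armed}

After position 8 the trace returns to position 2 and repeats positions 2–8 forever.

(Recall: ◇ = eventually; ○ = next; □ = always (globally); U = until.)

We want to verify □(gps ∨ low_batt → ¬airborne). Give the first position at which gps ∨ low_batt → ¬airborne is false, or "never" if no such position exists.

5

Check gps ∨ low_batt → ¬airborne at each position in order: 0 ✓, 1 ✓, 2 ✓, 3 ✓, 4 ✓.
At position 5 the labels are {airborne, armed, gps}, so gps ∨ low_batt → ¬airborne is false there. This is the first violation.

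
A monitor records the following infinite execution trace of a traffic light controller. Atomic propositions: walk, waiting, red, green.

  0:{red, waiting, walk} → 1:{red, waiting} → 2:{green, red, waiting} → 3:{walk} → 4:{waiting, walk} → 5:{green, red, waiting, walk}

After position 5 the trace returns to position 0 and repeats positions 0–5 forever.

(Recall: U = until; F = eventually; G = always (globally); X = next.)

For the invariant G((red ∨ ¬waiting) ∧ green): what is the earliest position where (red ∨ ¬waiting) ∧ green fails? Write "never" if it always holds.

0

At position 0 the labels are {red, waiting, walk}, so (red ∨ ¬waiting) ∧ green is false there. This is the first violation.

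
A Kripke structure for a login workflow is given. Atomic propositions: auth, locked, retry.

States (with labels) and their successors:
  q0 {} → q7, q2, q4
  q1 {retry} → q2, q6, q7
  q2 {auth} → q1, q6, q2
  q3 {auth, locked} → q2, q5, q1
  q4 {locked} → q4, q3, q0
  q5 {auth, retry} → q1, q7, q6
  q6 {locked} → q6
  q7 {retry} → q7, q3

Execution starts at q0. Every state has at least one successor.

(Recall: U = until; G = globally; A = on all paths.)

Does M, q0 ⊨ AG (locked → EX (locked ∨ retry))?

Yes

States satisfying locked → EX (locked ∨ retry): {q0, q1, q2, q3, q4, q5, q6, q7}.
States satisfying AG (locked → EX (locked ∨ retry)): {q0, q1, q2, q3, q4, q5, q6, q7}.
Every state reachable from q0 satisfies locked → EX (locked ∨ retry).
q0 ∈ Sat(AG (locked → EX (locked ∨ retry))).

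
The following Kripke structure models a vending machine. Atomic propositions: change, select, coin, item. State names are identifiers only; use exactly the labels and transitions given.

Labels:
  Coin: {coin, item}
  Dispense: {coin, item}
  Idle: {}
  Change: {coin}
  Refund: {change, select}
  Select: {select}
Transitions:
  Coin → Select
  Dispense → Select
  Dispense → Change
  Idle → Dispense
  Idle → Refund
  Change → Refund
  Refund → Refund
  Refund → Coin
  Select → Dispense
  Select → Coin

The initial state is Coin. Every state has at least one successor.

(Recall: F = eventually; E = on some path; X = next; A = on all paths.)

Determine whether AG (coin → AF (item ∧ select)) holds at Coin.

States satisfying coin → AF (item ∧ select): {Idle, Refund, Select}.
States satisfying AG (coin → AF (item ∧ select)): ∅.
Change is reachable from Coin and violates coin → AF (item ∧ select), so AG fails at Coin.
Coin ∉ Sat(AG (coin → AF (item ∧ select))).

No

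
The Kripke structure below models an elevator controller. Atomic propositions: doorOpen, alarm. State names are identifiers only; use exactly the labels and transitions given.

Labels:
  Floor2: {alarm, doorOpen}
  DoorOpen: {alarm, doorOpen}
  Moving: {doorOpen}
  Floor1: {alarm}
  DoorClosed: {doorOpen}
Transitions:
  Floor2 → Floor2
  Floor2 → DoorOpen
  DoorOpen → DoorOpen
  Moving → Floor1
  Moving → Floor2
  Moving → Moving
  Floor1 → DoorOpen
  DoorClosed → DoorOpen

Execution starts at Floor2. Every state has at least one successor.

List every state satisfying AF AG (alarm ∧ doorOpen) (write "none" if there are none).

{Floor2, DoorOpen, Floor1, DoorClosed}

States satisfying AG (alarm ∧ doorOpen): {Floor2, DoorOpen}.
States satisfying AF AG (alarm ∧ doorOpen): {Floor2, DoorOpen, Floor1, DoorClosed}.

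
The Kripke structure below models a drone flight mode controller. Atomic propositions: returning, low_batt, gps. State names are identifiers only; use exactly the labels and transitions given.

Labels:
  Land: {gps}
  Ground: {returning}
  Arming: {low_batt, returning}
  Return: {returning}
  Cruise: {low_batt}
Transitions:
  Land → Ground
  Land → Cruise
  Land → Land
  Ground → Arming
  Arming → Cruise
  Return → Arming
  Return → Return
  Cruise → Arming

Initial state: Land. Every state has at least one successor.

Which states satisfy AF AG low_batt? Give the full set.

States satisfying AG low_batt: {Arming, Cruise}.
States satisfying AF AG low_batt: {Ground, Arming, Cruise}.

{Ground, Arming, Cruise}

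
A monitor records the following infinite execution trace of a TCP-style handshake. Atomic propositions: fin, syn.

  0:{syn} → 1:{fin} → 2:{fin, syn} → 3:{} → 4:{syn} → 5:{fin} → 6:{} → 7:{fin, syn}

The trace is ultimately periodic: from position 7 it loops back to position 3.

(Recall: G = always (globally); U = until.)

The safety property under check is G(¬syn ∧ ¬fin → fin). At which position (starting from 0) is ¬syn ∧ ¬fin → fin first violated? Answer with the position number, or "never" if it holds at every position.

3

Check ¬syn ∧ ¬fin → fin at each position in order: 0 ✓, 1 ✓, 2 ✓.
At position 3 the labels are {}, so ¬syn ∧ ¬fin → fin is false there. This is the first violation.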